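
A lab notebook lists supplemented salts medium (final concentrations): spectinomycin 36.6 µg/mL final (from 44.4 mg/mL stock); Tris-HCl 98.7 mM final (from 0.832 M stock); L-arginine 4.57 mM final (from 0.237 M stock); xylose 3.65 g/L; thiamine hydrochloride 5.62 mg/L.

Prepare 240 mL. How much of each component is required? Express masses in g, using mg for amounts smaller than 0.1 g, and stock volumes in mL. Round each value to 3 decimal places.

spectinomycin 0.198 mL; Tris-HCl 28.471 mL; L-arginine 4.628 mL; xylose 0.876 g; thiamine hydrochloride 1.349 mg

Scale factor relative to 1 L: 0.24.
spectinomycin: dilute stock: 36.6 µg/mL × 240 mL ÷ 44400 µg/mL = 0.198 mL
Tris-HCl: C1V1 = C2V2 → 98.7 mM × 240 mL ÷ 832 mM = 28.471 mL
L-arginine: V = C2·V2/C1 = 4.57 mM × 240 mL ÷ 237 mM = 4.628 mL
xylose: 3.65 g/L × 0.24 L = 0.876 g
thiamine hydrochloride: 5.62 mg/L × 0.24 L = 1.349 mg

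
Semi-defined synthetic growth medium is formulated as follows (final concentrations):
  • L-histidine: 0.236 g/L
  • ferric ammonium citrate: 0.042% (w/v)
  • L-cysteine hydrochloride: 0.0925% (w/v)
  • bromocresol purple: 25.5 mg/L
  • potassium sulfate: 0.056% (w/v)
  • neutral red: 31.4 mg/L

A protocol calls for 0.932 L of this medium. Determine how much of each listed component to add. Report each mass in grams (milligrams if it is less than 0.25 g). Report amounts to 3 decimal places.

Working volume: 0.932 L.
L-histidine: 0.236 g/L × 0.932 L = 0.219952 g = 219.952 mg
ferric ammonium citrate: 0.042 g per 100 mL × 932 mL ÷ 100 = 0.391 g
L-cysteine hydrochloride: 0.0925% w/v = 0.925 g/L → 0.925 × 0.932 L = 0.862 g
bromocresol purple: 25.5 mg/L × 0.932 L = 23.766 mg
potassium sulfate: 0.056% w/v = 0.56 g/L → 0.56 × 0.932 L = 0.522 g
neutral red: 31.4 mg/L × 0.932 L = 29.265 mg

L-histidine 219.952 mg; ferric ammonium citrate 0.391 g; L-cysteine hydrochloride 0.862 g; bromocresol purple 23.766 mg; potassium sulfate 0.522 g; neutral red 29.265 mg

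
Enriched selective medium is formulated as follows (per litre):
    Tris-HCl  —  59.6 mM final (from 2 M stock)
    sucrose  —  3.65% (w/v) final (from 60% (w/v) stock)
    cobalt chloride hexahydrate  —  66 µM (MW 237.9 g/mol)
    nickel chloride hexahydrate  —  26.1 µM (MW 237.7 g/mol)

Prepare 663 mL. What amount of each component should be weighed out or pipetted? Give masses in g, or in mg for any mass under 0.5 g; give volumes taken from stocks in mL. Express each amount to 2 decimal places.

Target volume = 663 mL = 0.663 L.
Tris-HCl: C1V1 = C2V2 → 59.6 mM × 663 mL ÷ 2000 mM = 19.76 mL
sucrose: V = C2·V2/C1 = 3.65% ÷ 60% × 663 mL = 40.33 mL
cobalt chloride hexahydrate: 66 µmol/L × 237.9 g/mol × 0.663 L ÷ 1000 = 10.41 mg
nickel chloride hexahydrate: 26.1 µmol/L × 237.7 g/mol × 0.663 L ÷ 1000 = 4.11 mg

Tris-HCl 19.76 mL; sucrose 40.33 mL; cobalt chloride hexahydrate 10.41 mg; nickel chloride hexahydrate 4.11 mg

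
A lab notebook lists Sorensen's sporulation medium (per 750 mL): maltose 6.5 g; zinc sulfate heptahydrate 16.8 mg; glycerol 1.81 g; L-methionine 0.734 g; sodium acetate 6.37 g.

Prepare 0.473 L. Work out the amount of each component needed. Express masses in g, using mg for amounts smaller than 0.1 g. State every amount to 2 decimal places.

maltose 4.10 g; zinc sulfate heptahydrate 10.60 mg; glycerol 1.14 g; L-methionine 0.46 g; sodium acetate 4.02 g

Ratio of target to recipe volume: 473 / 750 = 0.630667.
maltose: 6.5 g × (473 mL / 750 mL) = 4.10 g
zinc sulfate heptahydrate: 16.8 mg × (473 mL / 750 mL) = 10.60 mg
glycerol: 1.81 g × (473 mL / 750 mL) = 1.14 g
L-methionine: 0.734 g × (473 mL / 750 mL) = 0.46 g
sodium acetate: 6.37 g × (473 mL / 750 mL) = 4.02 g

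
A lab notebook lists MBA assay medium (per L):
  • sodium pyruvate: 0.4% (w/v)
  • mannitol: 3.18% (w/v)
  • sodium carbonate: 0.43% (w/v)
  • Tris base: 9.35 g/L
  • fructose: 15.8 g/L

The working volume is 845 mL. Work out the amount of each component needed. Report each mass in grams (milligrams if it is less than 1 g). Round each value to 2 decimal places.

sodium pyruvate 3.38 g; mannitol 26.87 g; sodium carbonate 3.63 g; Tris base 7.90 g; fructose 13.35 g

Scale factor relative to 1 L: 0.845.
sodium pyruvate: 0.4 g per 100 mL × 845 mL ÷ 100 = 3.38 g
mannitol: 3.18 g per 100 mL × 845 mL ÷ 100 = 26.87 g
sodium carbonate: 0.43 g per 100 mL × 845 mL ÷ 100 = 3.63 g
Tris base: 9.35 g/L × 0.845 L = 7.90 g
fructose: 15.8 g/L × 0.845 L = 13.35 g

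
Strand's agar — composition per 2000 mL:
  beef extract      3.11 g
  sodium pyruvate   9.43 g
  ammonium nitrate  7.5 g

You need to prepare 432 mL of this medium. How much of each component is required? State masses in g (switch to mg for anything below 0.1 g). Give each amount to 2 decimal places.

Scale factor = 432 mL / 2000 mL = 0.216.
beef extract: 3.11 g × (432 mL / 2000 mL) = 0.67 g
sodium pyruvate: 9.43 g × (432 mL / 2000 mL) = 2.04 g
ammonium nitrate: 7.5 g × (432 mL / 2000 mL) = 1.62 g

beef extract 0.67 g; sodium pyruvate 2.04 g; ammonium nitrate 1.62 g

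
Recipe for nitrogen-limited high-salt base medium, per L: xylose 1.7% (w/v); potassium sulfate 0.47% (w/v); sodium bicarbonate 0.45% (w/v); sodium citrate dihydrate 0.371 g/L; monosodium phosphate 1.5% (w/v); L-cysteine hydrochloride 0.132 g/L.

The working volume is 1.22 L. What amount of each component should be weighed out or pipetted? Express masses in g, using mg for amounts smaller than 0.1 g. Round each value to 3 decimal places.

xylose 20.740 g; potassium sulfate 5.734 g; sodium bicarbonate 5.490 g; sodium citrate dihydrate 0.453 g; monosodium phosphate 18.300 g; L-cysteine hydrochloride 0.161 g

Scale factor relative to 1 L: 1.22.
xylose: 1.7% w/v = 17 g/L → 17 × 1.22 L = 20.740 g
potassium sulfate: 0.47% w/v = 4.7 g/L → 4.7 × 1.22 L = 5.734 g
sodium bicarbonate: 0.45 g per 100 mL × 1220 mL ÷ 100 = 5.490 g
sodium citrate dihydrate: 0.371 g/L × 1.22 L = 0.453 g
monosodium phosphate: 1.5 g per 100 mL × 1220 mL ÷ 100 = 18.300 g
L-cysteine hydrochloride: 0.132 g/L × 1.22 L = 0.161 g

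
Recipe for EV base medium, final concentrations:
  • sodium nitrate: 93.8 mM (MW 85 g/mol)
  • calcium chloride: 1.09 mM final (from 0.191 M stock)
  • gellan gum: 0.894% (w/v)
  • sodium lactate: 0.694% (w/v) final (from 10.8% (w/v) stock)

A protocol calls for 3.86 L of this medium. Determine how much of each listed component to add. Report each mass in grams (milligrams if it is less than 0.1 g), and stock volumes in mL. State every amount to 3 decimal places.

sodium nitrate 30.776 g; calcium chloride 22.028 mL; gellan gum 34.508 g; sodium lactate 248.041 mL

Scale factor relative to 1 L: 3.86.
sodium nitrate: 93.8 mmol/L × 85 g/mol × 3.86 L ÷ 1000 = 30.776 g
calcium chloride: dilute stock: 1.09 mM × 3860 mL ÷ 191 mM = 22.028 mL
gellan gum: 0.894% w/v = 8.94 g/L → 8.94 × 3.86 L = 34.508 g
sodium lactate: C1V1 = C2V2 → 0.694% ÷ 10.8% × 3860 mL = 248.041 mL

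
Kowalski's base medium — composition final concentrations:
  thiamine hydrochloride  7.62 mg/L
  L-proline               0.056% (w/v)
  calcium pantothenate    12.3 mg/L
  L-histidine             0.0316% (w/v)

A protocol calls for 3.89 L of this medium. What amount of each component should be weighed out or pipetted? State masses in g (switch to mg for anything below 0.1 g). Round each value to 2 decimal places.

thiamine hydrochloride 29.64 mg; L-proline 2.18 g; calcium pantothenate 47.85 mg; L-histidine 1.23 g

Working volume: 3.89 L.
thiamine hydrochloride: 7.62 mg/L × 3.89 L = 29.64 mg
L-proline: 0.056% w/v = 0.56 g/L → 0.56 × 3.89 L = 2.18 g
calcium pantothenate: 12.3 mg/L × 3.89 L = 47.85 mg
L-histidine: 0.0316 g per 100 mL × 3890 mL ÷ 100 = 1.23 g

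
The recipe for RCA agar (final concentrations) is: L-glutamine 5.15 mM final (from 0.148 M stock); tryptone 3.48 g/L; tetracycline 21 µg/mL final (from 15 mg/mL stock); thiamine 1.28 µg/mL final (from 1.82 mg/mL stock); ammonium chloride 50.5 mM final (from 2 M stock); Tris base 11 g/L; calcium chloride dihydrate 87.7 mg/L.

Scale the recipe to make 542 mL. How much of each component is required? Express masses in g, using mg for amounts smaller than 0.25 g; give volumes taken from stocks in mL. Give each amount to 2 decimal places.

Scale factor relative to 1 L: 0.542.
L-glutamine: V = C2·V2/C1 = 5.15 mM × 542 mL ÷ 148 mM = 18.86 mL
tryptone: 3.48 g/L × 0.542 L = 1.89 g
tetracycline: dilute stock: 21 µg/mL × 542 mL ÷ 15000 µg/mL = 0.76 mL
thiamine: C1V1 = C2V2 → 1.28 µg/mL × 542 mL ÷ 1820 µg/mL = 0.38 mL
ammonium chloride: V = C2·V2/C1 = 50.5 mM × 542 mL ÷ 2000 mM = 13.69 mL
Tris base: 11 g/L × 0.542 L = 5.96 g
calcium chloride dihydrate: 87.7 mg/L × 0.542 L = 47.53 mg

L-glutamine 18.86 mL; tryptone 1.89 g; tetracycline 0.76 mL; thiamine 0.38 mL; ammonium chloride 13.69 mL; Tris base 5.96 g; calcium chloride dihydrate 47.53 mg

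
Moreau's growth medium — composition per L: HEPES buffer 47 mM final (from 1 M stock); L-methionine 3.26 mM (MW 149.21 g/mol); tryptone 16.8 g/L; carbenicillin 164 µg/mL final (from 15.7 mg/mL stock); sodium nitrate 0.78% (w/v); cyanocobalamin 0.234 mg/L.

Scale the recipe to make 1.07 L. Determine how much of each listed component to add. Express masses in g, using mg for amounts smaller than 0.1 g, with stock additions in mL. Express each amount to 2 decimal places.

Working volume: 1.07 L.
HEPES buffer: C1V1 = C2V2 → 47 mM × 1070 mL ÷ 1000 mM = 50.29 mL
L-methionine: 3.26 mmol/L × 149.21 g/mol × 1.07 L ÷ 1000 = 0.52 g
tryptone: 16.8 g/L × 1.07 L = 17.98 g
carbenicillin: V = C2·V2/C1 = 164 µg/mL × 1070 mL ÷ 15700 µg/mL = 11.18 mL
sodium nitrate: 0.78% w/v = 7.8 g/L → 7.8 × 1.07 L = 8.35 g
cyanocobalamin: 0.234 mg/L × 1.07 L = 0.25 mg

HEPES buffer 50.29 mL; L-methionine 0.52 g; tryptone 17.98 g; carbenicillin 11.18 mL; sodium nitrate 8.35 g; cyanocobalamin 0.25 mg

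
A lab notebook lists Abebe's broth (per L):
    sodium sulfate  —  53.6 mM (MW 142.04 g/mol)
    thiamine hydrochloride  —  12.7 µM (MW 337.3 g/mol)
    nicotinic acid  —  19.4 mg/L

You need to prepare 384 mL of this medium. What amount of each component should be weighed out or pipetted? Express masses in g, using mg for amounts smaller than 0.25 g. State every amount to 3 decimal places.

Target volume = 384 mL = 0.384 L.
sodium sulfate: 53.6 mmol/L × 142.04 g/mol × 0.384 L ÷ 1000 = 2.924 g
thiamine hydrochloride: 12.7 µmol/L × 337.3 g/mol × 0.384 L ÷ 1000 = 1.645 mg
nicotinic acid: 19.4 mg/L × 0.384 L = 7.450 mg

sodium sulfate 2.924 g; thiamine hydrochloride 1.645 mg; nicotinic acid 7.450 mg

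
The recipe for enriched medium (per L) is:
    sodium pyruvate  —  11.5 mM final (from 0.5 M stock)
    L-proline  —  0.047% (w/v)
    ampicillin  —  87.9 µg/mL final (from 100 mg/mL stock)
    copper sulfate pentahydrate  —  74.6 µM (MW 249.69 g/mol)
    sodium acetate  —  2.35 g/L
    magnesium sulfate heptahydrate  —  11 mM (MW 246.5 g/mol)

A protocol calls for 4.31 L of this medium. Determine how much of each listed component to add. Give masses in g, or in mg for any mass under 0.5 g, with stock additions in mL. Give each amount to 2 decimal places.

sodium pyruvate 99.13 mL; L-proline 2.03 g; ampicillin 3.79 mL; copper sulfate pentahydrate 80.28 mg; sodium acetate 10.13 g; magnesium sulfate heptahydrate 11.69 g

Scale factor relative to 1 L: 4.31.
sodium pyruvate: dilute stock: 11.5 mM × 4310 mL ÷ 500 mM = 99.13 mL
L-proline: 0.047 g per 100 mL × 4310 mL ÷ 100 = 2.03 g
ampicillin: V = C2·V2/C1 = 87.9 µg/mL × 4310 mL ÷ 100000 µg/mL = 3.79 mL
copper sulfate pentahydrate: 74.6 µmol/L × 249.69 g/mol × 4.31 L ÷ 1000 = 80.28 mg
sodium acetate: 2.35 g/L × 4.31 L = 10.13 g
magnesium sulfate heptahydrate: 11 mmol/L × 246.5 g/mol × 4.31 L ÷ 1000 = 11.69 g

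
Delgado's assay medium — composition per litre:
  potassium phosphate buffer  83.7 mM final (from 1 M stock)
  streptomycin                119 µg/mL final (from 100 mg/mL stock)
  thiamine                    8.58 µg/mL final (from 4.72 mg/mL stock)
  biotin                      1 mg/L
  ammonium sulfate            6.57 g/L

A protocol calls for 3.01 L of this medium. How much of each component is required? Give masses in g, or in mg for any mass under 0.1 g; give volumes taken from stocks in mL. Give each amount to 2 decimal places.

potassium phosphate buffer 251.94 mL; streptomycin 3.58 mL; thiamine 5.47 mL; biotin 3.01 mg; ammonium sulfate 19.78 g

Working volume: 3.01 L.
potassium phosphate buffer: V = C2·V2/C1 = 83.7 mM × 3010 mL ÷ 1000 mM = 251.94 mL
streptomycin: C1V1 = C2V2 → 119 µg/mL × 3010 mL ÷ 100000 µg/mL = 3.58 mL
thiamine: dilute stock: 8.58 µg/mL × 3010 mL ÷ 4720 µg/mL = 5.47 mL
biotin: 1 mg/L × 3.01 L = 3.01 mg
ammonium sulfate: 6.57 g/L × 3.01 L = 19.78 g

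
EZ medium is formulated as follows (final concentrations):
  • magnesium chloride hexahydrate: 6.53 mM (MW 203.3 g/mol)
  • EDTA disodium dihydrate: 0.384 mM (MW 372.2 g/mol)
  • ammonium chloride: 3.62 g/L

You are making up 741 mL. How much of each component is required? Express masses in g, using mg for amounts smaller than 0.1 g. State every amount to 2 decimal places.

Working volume: 741 mL = 0.741 L.
magnesium chloride hexahydrate: 6.53 mmol/L × 203.3 g/mol × 0.741 L ÷ 1000 = 0.98 g
EDTA disodium dihydrate: 0.384 mmol/L × 372.2 g/mol × 0.741 L ÷ 1000 = 0.11 g
ammonium chloride: 3.62 g/L × 0.741 L = 2.68 g

magnesium chloride hexahydrate 0.98 g; EDTA disodium dihydrate 0.11 g; ammonium chloride 2.68 g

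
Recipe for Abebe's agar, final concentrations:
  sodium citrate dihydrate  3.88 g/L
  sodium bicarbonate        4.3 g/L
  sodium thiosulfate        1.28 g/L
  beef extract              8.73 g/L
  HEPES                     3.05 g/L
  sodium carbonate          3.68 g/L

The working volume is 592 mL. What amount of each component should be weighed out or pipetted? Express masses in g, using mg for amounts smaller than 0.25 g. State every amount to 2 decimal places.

sodium citrate dihydrate 2.30 g; sodium bicarbonate 2.55 g; sodium thiosulfate 0.76 g; beef extract 5.17 g; HEPES 1.81 g; sodium carbonate 2.18 g

Target volume = 592 mL = 0.592 L.
sodium citrate dihydrate: 3.88 g/L × 0.592 L = 2.30 g
sodium bicarbonate: 4.3 g/L × 0.592 L = 2.55 g
sodium thiosulfate: 1.28 g/L × 0.592 L = 0.76 g
beef extract: 8.73 g/L × 0.592 L = 5.17 g
HEPES: 3.05 g/L × 0.592 L = 1.81 g
sodium carbonate: 3.68 g/L × 0.592 L = 2.18 g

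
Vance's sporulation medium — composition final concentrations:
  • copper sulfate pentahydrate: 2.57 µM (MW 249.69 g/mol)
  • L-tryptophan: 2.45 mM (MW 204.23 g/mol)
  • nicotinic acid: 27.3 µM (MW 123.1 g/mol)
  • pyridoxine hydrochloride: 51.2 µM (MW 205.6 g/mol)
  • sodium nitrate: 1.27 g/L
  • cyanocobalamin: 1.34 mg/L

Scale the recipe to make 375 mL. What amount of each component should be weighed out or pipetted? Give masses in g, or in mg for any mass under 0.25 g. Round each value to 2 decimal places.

copper sulfate pentahydrate 0.24 mg; L-tryptophan 187.64 mg; nicotinic acid 1.26 mg; pyridoxine hydrochloride 3.95 mg; sodium nitrate 0.48 g; cyanocobalamin 0.50 mg

Target volume = 375 mL = 0.375 L.
copper sulfate pentahydrate: 2.57 µmol/L × 249.69 g/mol × 0.375 L ÷ 1000 = 0.24 mg
L-tryptophan: 2.45 mmol/L × 204.23 mg/mmol × 0.375 L = 187.64 mg
nicotinic acid: 27.3 µmol/L × 123.1 g/mol × 0.375 L ÷ 1000 = 1.26 mg
pyridoxine hydrochloride: 51.2 µmol/L × 205.6 g/mol × 0.375 L ÷ 1000 = 3.95 mg
sodium nitrate: 1.27 g/L × 0.375 L = 0.48 g
cyanocobalamin: 1.34 mg/L × 0.375 L = 0.50 mg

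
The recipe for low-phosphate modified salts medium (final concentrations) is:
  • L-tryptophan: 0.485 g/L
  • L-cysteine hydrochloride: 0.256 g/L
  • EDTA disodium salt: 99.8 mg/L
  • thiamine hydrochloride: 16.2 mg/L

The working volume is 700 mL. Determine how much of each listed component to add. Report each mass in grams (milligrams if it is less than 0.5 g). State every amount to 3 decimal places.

L-tryptophan 339.500 mg; L-cysteine hydrochloride 179.200 mg; EDTA disodium salt 69.860 mg; thiamine hydrochloride 11.340 mg

Working volume: 700 mL = 0.7 L.
L-tryptophan: 0.485 g/L × 0.7 L = 0.3395 g = 339.500 mg
L-cysteine hydrochloride: 0.256 g/L × 0.7 L = 0.1792 g = 179.200 mg
EDTA disodium salt: 99.8 mg/L × 0.7 L = 69.860 mg
thiamine hydrochloride: 16.2 mg/L × 0.7 L = 11.340 mg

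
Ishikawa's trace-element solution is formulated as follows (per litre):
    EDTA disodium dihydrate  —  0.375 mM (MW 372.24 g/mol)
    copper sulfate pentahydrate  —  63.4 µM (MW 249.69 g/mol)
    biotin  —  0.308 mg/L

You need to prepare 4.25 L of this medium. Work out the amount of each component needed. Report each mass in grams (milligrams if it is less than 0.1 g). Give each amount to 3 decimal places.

EDTA disodium dihydrate 0.593 g; copper sulfate pentahydrate 67.279 mg; biotin 1.309 mg

Scale factor relative to 1 L: 4.25.
EDTA disodium dihydrate: 0.375 mmol/L × 372.24 g/mol × 4.25 L ÷ 1000 = 0.593 g
copper sulfate pentahydrate: 63.4 µmol/L × 249.69 g/mol × 4.25 L ÷ 1000 = 67.279 mg
biotin: 0.308 mg/L × 4.25 L = 1.309 mg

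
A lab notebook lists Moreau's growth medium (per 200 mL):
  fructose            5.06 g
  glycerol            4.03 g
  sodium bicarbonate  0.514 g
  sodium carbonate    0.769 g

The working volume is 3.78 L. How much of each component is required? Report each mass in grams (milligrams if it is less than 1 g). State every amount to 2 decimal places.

fructose 95.63 g; glycerol 76.17 g; sodium bicarbonate 9.71 g; sodium carbonate 14.53 g

Ratio of target to recipe volume: 3780 / 200 = 18.9.
fructose: 5.06 g × (3780 mL / 200 mL) = 95.63 g
glycerol: 4.03 g × (3780 mL / 200 mL) = 76.17 g
sodium bicarbonate: 0.514 g × (3780 mL / 200 mL) = 9.71 g
sodium carbonate: 0.769 g × (3780 mL / 200 mL) = 14.53 g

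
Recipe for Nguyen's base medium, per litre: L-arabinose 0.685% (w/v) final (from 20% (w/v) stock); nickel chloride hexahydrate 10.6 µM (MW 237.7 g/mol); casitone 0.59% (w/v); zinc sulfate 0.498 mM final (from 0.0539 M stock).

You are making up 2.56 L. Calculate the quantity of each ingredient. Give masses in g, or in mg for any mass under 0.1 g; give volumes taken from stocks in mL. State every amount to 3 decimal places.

Scale factor relative to 1 L: 2.56.
L-arabinose: C1V1 = C2V2 → 0.685% ÷ 20% × 2560 mL = 87.680 mL
nickel chloride hexahydrate: 10.6 µmol/L × 237.7 g/mol × 2.56 L ÷ 1000 = 6.450 mg
casitone: 0.59% w/v = 5.9 g/L → 5.9 × 2.56 L = 15.104 g
zinc sulfate: V = C2·V2/C1 = 0.498 mM × 2560 mL ÷ 53.9 mM = 23.653 mL

L-arabinose 87.680 mL; nickel chloride hexahydrate 6.450 mg; casitone 15.104 g; zinc sulfate 23.653 mL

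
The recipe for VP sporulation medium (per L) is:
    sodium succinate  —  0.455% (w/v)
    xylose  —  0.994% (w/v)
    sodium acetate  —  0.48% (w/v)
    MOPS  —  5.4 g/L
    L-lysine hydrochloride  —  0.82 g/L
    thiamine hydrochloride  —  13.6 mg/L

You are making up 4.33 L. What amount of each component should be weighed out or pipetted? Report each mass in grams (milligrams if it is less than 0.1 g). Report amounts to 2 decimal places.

Working volume: 4.33 L.
sodium succinate: 0.455 g per 100 mL × 4330 mL ÷ 100 = 19.70 g
xylose: 0.994% w/v = 9.94 g/L → 9.94 × 4.33 L = 43.04 g
sodium acetate: 0.48% w/v = 4.8 g/L → 4.8 × 4.33 L = 20.78 g
MOPS: 5.4 g/L × 4.33 L = 23.38 g
L-lysine hydrochloride: 0.82 g/L × 4.33 L = 3.55 g
thiamine hydrochloride: 13.6 mg/L × 4.33 L = 58.89 mg

sodium succinate 19.70 g; xylose 43.04 g; sodium acetate 20.78 g; MOPS 23.38 g; L-lysine hydrochloride 3.55 g; thiamine hydrochloride 58.89 mg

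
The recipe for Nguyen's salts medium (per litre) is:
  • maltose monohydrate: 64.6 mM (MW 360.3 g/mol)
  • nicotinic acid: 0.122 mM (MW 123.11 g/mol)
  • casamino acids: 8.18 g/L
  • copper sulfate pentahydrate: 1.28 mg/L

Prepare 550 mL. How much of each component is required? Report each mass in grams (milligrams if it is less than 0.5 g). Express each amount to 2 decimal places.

Scale factor relative to 1 L: 0.55.
maltose monohydrate: 64.6 mmol/L × 360.3 g/mol × 0.55 L ÷ 1000 = 12.80 g
nicotinic acid: 0.122 mmol/L × 123.11 mg/mmol × 0.55 L = 8.26 mg
casamino acids: 8.18 g/L × 0.55 L = 4.50 g
copper sulfate pentahydrate: 1.28 mg/L × 0.55 L = 0.70 mg

maltose monohydrate 12.80 g; nicotinic acid 8.26 mg; casamino acids 4.50 g; copper sulfate pentahydrate 0.70 mg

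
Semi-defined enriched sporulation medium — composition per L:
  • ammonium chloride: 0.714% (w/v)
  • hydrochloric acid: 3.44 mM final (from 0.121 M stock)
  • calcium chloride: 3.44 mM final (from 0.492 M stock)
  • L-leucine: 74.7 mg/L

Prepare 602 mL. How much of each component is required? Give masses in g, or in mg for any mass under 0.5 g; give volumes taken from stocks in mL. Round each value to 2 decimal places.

Scale factor relative to 1 L: 0.602.
ammonium chloride: 0.714% w/v = 7.14 g/L → 7.14 × 0.602 L = 4.30 g
hydrochloric acid: C1V1 = C2V2 → 3.44 mM × 602 mL ÷ 121 mM = 17.11 mL
calcium chloride: dilute stock: 3.44 mM × 602 mL ÷ 492 mM = 4.21 mL
L-leucine: 74.7 mg/L × 0.602 L = 44.97 mg

ammonium chloride 4.30 g; hydrochloric acid 17.11 mL; calcium chloride 4.21 mL; L-leucine 44.97 mg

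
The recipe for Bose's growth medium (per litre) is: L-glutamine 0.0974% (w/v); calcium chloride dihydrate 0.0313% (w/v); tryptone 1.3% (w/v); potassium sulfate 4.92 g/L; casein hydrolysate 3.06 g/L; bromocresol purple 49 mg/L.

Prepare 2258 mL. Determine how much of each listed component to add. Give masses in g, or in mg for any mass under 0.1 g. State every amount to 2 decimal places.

Scale factor relative to 1 L: 2.258.
L-glutamine: 0.0974% w/v = 0.974 g/L → 0.974 × 2.258 L = 2.20 g
calcium chloride dihydrate: 0.0313% w/v = 0.313 g/L → 0.313 × 2.258 L = 0.71 g
tryptone: 1.3 g per 100 mL × 2258 mL ÷ 100 = 29.35 g
potassium sulfate: 4.92 g/L × 2.258 L = 11.11 g
casein hydrolysate: 3.06 g/L × 2.258 L = 6.91 g
bromocresol purple: 49 mg/L × 2.258 L = 110.642 mg = 0.11 g

L-glutamine 2.20 g; calcium chloride dihydrate 0.71 g; tryptone 29.35 g; potassium sulfate 11.11 g; casein hydrolysate 6.91 g; bromocresol purple 0.11 g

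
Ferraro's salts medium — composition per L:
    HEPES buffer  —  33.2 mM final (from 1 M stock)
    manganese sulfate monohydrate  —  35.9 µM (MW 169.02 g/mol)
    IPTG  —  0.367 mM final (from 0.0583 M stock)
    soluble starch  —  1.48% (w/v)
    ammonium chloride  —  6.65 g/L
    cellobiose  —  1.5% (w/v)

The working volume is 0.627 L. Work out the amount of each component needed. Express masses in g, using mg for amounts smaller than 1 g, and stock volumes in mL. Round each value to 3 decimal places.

HEPES buffer 20.816 mL; manganese sulfate monohydrate 3.805 mg; IPTG 3.947 mL; soluble starch 9.280 g; ammonium chloride 4.170 g; cellobiose 9.405 g

Scale factor relative to 1 L: 0.627.
HEPES buffer: dilute stock: 33.2 mM × 627 mL ÷ 1000 mM = 20.816 mL
manganese sulfate monohydrate: 35.9 µmol/L × 169.02 g/mol × 0.627 L ÷ 1000 = 3.805 mg
IPTG: dilute stock: 0.367 mM × 627 mL ÷ 58.3 mM = 3.947 mL
soluble starch: 1.48% w/v = 14.8 g/L → 14.8 × 0.627 L = 9.280 g
ammonium chloride: 6.65 g/L × 0.627 L = 4.170 g
cellobiose: 1.5% w/v = 15 g/L → 15 × 0.627 L = 9.405 g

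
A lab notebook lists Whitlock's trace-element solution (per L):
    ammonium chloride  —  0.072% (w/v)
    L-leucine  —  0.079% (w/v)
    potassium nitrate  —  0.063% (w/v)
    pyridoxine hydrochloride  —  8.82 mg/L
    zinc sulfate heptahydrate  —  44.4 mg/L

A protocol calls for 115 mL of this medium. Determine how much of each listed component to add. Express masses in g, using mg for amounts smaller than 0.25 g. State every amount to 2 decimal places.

ammonium chloride 82.80 mg; L-leucine 90.85 mg; potassium nitrate 72.45 mg; pyridoxine hydrochloride 1.01 mg; zinc sulfate heptahydrate 5.11 mg

Scale factor relative to 1 L: 0.115.
ammonium chloride: 0.072 g per 100 mL × 115 mL ÷ 100 = 0.0828 g = 82.80 mg
L-leucine: 0.079% w/v = 0.79 g/L → 0.79 × 0.115 L = 0.09085 g = 90.85 mg
potassium nitrate: 0.063 g per 100 mL × 115 mL ÷ 100 = 0.07245 g = 72.45 mg
pyridoxine hydrochloride: 8.82 mg/L × 0.115 L = 1.01 mg
zinc sulfate heptahydrate: 44.4 mg/L × 0.115 L = 5.11 mg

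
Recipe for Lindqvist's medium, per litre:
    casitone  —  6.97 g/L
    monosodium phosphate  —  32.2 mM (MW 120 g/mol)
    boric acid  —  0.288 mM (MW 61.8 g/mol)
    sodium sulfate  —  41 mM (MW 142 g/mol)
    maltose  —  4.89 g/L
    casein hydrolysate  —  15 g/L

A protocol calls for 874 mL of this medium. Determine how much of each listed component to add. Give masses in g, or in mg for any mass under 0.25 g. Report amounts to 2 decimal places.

casitone 6.09 g; monosodium phosphate 3.38 g; boric acid 15.56 mg; sodium sulfate 5.09 g; maltose 4.27 g; casein hydrolysate 13.11 g

Target volume = 874 mL = 0.874 L.
casitone: 6.97 g/L × 0.874 L = 6.09 g
monosodium phosphate: 32.2 mmol/L × 120 g/mol × 0.874 L ÷ 1000 = 3.38 g
boric acid: 0.288 mmol/L × 61.8 mg/mmol × 0.874 L = 15.56 mg
sodium sulfate: 41 mmol/L × 142 g/mol × 0.874 L ÷ 1000 = 5.09 g
maltose: 4.89 g/L × 0.874 L = 4.27 g
casein hydrolysate: 15 g/L × 0.874 L = 13.11 g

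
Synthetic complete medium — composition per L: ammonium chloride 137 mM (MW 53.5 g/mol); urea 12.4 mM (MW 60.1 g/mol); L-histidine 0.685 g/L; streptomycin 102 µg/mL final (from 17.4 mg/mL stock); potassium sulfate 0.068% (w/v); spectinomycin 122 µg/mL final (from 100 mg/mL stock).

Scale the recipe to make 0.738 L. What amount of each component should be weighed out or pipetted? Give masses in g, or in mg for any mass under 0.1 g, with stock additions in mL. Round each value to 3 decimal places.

ammonium chloride 5.409 g; urea 0.550 g; L-histidine 0.506 g; streptomycin 4.326 mL; potassium sulfate 0.502 g; spectinomycin 0.900 mL

Working volume: 0.738 L.
ammonium chloride: 137 mmol/L × 53.5 g/mol × 0.738 L ÷ 1000 = 5.409 g
urea: 12.4 mmol/L × 60.1 g/mol × 0.738 L ÷ 1000 = 0.550 g
L-histidine: 0.685 g/L × 0.738 L = 0.506 g
streptomycin: dilute stock: 102 µg/mL × 738 mL ÷ 17400 µg/mL = 4.326 mL
potassium sulfate: 0.068 g per 100 mL × 738 mL ÷ 100 = 0.502 g
spectinomycin: C1V1 = C2V2 → 122 µg/mL × 738 mL ÷ 100000 µg/mL = 0.900 mL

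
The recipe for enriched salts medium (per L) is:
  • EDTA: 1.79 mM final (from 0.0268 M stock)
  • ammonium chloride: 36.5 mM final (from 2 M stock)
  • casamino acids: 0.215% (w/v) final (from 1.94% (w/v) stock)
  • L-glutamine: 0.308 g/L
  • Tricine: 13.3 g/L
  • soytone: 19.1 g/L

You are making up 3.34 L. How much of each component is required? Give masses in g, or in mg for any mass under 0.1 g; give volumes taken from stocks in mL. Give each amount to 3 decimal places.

EDTA 223.082 mL; ammonium chloride 60.955 mL; casamino acids 370.155 mL; L-glutamine 1.029 g; Tricine 44.422 g; soytone 63.794 g

Scale factor relative to 1 L: 3.34.
EDTA: C1V1 = C2V2 → 1.79 mM × 3340 mL ÷ 26.8 mM = 223.082 mL
ammonium chloride: dilute stock: 36.5 mM × 3340 mL ÷ 2000 mM = 60.955 mL
casamino acids: dilute stock: 0.215% ÷ 1.94% × 3340 mL = 370.155 mL
L-glutamine: 0.308 g/L × 3.34 L = 1.029 g
Tricine: 13.3 g/L × 3.34 L = 44.422 g
soytone: 19.1 g/L × 3.34 L = 63.794 g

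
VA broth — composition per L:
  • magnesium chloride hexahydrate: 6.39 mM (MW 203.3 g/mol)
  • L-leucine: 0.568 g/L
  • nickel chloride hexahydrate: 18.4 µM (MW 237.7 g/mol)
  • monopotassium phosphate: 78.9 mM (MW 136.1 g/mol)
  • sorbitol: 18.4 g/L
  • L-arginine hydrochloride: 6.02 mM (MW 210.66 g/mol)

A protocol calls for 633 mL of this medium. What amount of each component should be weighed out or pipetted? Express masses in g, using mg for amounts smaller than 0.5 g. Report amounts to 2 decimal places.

Scale factor relative to 1 L: 0.633.
magnesium chloride hexahydrate: 6.39 mmol/L × 203.3 g/mol × 0.633 L ÷ 1000 = 0.82 g
L-leucine: 0.568 g/L × 0.633 L = 0.359544 g = 359.54 mg
nickel chloride hexahydrate: 18.4 µmol/L × 237.7 g/mol × 0.633 L ÷ 1000 = 2.77 mg
monopotassium phosphate: 78.9 mmol/L × 136.1 g/mol × 0.633 L ÷ 1000 = 6.80 g
sorbitol: 18.4 g/L × 0.633 L = 11.65 g
L-arginine hydrochloride: 6.02 mmol/L × 210.66 g/mol × 0.633 L ÷ 1000 = 0.80 g

magnesium chloride hexahydrate 0.82 g; L-leucine 359.54 mg; nickel chloride hexahydrate 2.77 mg; monopotassium phosphate 6.80 g; sorbitol 11.65 g; L-arginine hydrochloride 0.80 g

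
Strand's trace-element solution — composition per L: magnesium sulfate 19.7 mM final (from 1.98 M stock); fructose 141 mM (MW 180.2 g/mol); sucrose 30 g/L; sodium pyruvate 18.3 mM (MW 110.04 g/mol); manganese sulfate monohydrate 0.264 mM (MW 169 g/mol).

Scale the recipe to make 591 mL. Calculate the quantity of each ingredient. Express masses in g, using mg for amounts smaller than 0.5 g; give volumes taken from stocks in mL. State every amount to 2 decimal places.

magnesium sulfate 5.88 mL; fructose 15.02 g; sucrose 17.73 g; sodium pyruvate 1.19 g; manganese sulfate monohydrate 26.37 mg

Target volume = 591 mL = 0.591 L.
magnesium sulfate: C1V1 = C2V2 → 19.7 mM × 591 mL ÷ 1980 mM = 5.88 mL
fructose: 141 mmol/L × 180.2 g/mol × 0.591 L ÷ 1000 = 15.02 g
sucrose: 30 g/L × 0.591 L = 17.73 g
sodium pyruvate: 18.3 mmol/L × 110.04 g/mol × 0.591 L ÷ 1000 = 1.19 g
manganese sulfate monohydrate: 0.264 mmol/L × 169 mg/mmol × 0.591 L = 26.37 mg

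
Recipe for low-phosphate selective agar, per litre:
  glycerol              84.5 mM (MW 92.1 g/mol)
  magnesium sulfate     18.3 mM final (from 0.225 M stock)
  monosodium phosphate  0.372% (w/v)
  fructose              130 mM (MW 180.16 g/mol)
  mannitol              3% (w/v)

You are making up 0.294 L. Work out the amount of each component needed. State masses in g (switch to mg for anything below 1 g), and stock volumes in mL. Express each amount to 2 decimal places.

Scale factor relative to 1 L: 0.294.
glycerol: 84.5 mmol/L × 92.1 g/mol × 0.294 L ÷ 1000 = 2.29 g
magnesium sulfate: C1V1 = C2V2 → 18.3 mM × 294 mL ÷ 225 mM = 23.91 mL
monosodium phosphate: 0.372% w/v = 3.72 g/L → 3.72 × 0.294 L = 1.09 g
fructose: 130 mmol/L × 180.16 g/mol × 0.294 L ÷ 1000 = 6.89 g
mannitol: 3 g per 100 mL × 294 mL ÷ 100 = 8.82 g

glycerol 2.29 g; magnesium sulfate 23.91 mL; monosodium phosphate 1.09 g; fructose 6.89 g; mannitol 8.82 g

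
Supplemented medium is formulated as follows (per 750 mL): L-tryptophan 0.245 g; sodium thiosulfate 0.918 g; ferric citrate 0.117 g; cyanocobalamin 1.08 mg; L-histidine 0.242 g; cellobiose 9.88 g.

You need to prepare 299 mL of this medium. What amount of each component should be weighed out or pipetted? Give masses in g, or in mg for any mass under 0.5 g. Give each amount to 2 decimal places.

Scale factor = 299 mL / 750 mL = 0.398667.
L-tryptophan: 0.245 g × (299 mL / 750 mL) = 0.0976733 g = 97.67 mg
sodium thiosulfate: 0.918 g × (299 mL / 750 mL) = 0.365976 g = 365.98 mg
ferric citrate: 0.117 g × (299 mL / 750 mL) = 0.046644 g = 46.64 mg
cyanocobalamin: 1.08 mg × (299 mL / 750 mL) = 0.43 mg
L-histidine: 0.242 g × (299 mL / 750 mL) = 0.0964773 g = 96.48 mg
cellobiose: 9.88 g × (299 mL / 750 mL) = 3.94 g

L-tryptophan 97.67 mg; sodium thiosulfate 365.98 mg; ferric citrate 46.64 mg; cyanocobalamin 0.43 mg; L-histidine 96.48 mg; cellobiose 3.94 g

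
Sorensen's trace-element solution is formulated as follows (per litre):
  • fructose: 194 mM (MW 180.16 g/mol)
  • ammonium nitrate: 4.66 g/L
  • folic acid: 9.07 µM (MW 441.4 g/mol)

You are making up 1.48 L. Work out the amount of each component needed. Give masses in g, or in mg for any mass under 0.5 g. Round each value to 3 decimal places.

Scale factor relative to 1 L: 1.48.
fructose: 194 mmol/L × 180.16 g/mol × 1.48 L ÷ 1000 = 51.728 g
ammonium nitrate: 4.66 g/L × 1.48 L = 6.897 g
folic acid: 9.07 µmol/L × 441.4 g/mol × 1.48 L ÷ 1000 = 5.925 mg

fructose 51.728 g; ammonium nitrate 6.897 g; folic acid 5.925 mg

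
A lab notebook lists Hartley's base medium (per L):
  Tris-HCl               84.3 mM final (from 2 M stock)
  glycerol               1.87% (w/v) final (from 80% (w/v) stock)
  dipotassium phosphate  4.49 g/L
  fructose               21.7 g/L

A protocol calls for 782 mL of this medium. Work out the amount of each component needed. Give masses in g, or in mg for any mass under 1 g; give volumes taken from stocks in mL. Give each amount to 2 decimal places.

Tris-HCl 32.96 mL; glycerol 18.28 mL; dipotassium phosphate 3.51 g; fructose 16.97 g

Target volume = 782 mL = 0.782 L.
Tris-HCl: V = C2·V2/C1 = 84.3 mM × 782 mL ÷ 2000 mM = 32.96 mL
glycerol: C1V1 = C2V2 → 1.87% ÷ 80% × 782 mL = 18.28 mL
dipotassium phosphate: 4.49 g/L × 0.782 L = 3.51 g
fructose: 21.7 g/L × 0.782 L = 16.97 g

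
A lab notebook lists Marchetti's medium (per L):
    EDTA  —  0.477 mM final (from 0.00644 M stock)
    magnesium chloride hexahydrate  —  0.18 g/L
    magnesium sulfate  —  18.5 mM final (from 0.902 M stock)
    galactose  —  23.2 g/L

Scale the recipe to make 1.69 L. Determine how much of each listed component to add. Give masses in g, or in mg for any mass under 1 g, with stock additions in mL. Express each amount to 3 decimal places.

EDTA 125.175 mL; magnesium chloride hexahydrate 304.200 mg; magnesium sulfate 34.662 mL; galactose 39.208 g

Working volume: 1.69 L.
EDTA: V = C2·V2/C1 = 0.477 mM × 1690 mL ÷ 6.44 mM = 125.175 mL
magnesium chloride hexahydrate: 0.18 g/L × 1.69 L = 0.3042 g = 304.200 mg
magnesium sulfate: dilute stock: 18.5 mM × 1690 mL ÷ 902 mM = 34.662 mL
galactose: 23.2 g/L × 1.69 L = 39.208 g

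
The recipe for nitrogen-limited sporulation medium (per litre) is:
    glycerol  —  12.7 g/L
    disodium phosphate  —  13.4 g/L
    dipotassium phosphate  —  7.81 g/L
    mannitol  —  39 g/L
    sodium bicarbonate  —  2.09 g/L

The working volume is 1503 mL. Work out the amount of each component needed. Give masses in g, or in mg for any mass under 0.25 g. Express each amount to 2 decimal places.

glycerol 19.09 g; disodium phosphate 20.14 g; dipotassium phosphate 11.74 g; mannitol 58.62 g; sodium bicarbonate 3.14 g

Working volume: 1503 mL = 1.503 L.
glycerol: 12.7 g/L × 1.503 L = 19.09 g
disodium phosphate: 13.4 g/L × 1.503 L = 20.14 g
dipotassium phosphate: 7.81 g/L × 1.503 L = 11.74 g
mannitol: 39 g/L × 1.503 L = 58.62 g
sodium bicarbonate: 2.09 g/L × 1.503 L = 3.14 g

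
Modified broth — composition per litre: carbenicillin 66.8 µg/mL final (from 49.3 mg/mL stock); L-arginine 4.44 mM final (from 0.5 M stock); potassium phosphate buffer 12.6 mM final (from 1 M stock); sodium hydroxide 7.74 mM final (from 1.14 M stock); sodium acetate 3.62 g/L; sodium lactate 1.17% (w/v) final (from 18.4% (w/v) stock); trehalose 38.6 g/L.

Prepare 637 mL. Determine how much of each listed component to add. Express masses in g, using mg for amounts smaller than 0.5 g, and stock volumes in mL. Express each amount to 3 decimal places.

Target volume = 637 mL = 0.637 L.
carbenicillin: V = C2·V2/C1 = 66.8 µg/mL × 637 mL ÷ 49300 µg/mL = 0.863 mL
L-arginine: V = C2·V2/C1 = 4.44 mM × 637 mL ÷ 500 mM = 5.657 mL
potassium phosphate buffer: dilute stock: 12.6 mM × 637 mL ÷ 1000 mM = 8.026 mL
sodium hydroxide: dilute stock: 7.74 mM × 637 mL ÷ 1140 mM = 4.325 mL
sodium acetate: 3.62 g/L × 0.637 L = 2.306 g
sodium lactate: V = C2·V2/C1 = 1.17% ÷ 18.4% × 637 mL = 40.505 mL
trehalose: 38.6 g/L × 0.637 L = 24.588 g

carbenicillin 0.863 mL; L-arginine 5.657 mL; potassium phosphate buffer 8.026 mL; sodium hydroxide 4.325 mL; sodium acetate 2.306 g; sodium lactate 40.505 mL; trehalose 24.588 g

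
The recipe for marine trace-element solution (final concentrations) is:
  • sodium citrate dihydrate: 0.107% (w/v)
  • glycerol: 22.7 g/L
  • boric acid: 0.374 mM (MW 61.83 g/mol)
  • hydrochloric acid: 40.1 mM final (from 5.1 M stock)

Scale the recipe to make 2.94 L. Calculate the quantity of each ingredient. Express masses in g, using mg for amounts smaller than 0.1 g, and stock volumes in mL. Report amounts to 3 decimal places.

Working volume: 2.94 L.
sodium citrate dihydrate: 0.107 g per 100 mL × 2940 mL ÷ 100 = 3.146 g
glycerol: 22.7 g/L × 2.94 L = 66.738 g
boric acid: 0.374 mmol/L × 61.83 mg/mmol × 2.94 L = 67.986 mg
hydrochloric acid: dilute stock: 40.1 mM × 2940 mL ÷ 5100 mM = 23.116 mL

sodium citrate dihydrate 3.146 g; glycerol 66.738 g; boric acid 67.986 mg; hydrochloric acid 23.116 mL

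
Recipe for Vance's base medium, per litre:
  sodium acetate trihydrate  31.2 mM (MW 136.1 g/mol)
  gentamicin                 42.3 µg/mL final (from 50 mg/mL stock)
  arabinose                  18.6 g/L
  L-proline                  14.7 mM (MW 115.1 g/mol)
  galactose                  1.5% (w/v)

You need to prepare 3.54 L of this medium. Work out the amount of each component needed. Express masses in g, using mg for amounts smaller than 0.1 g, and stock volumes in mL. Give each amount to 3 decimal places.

sodium acetate trihydrate 15.032 g; gentamicin 2.995 mL; arabinose 65.844 g; L-proline 5.990 g; galactose 53.100 g

Working volume: 3.54 L.
sodium acetate trihydrate: 31.2 mmol/L × 136.1 g/mol × 3.54 L ÷ 1000 = 15.032 g
gentamicin: V = C2·V2/C1 = 42.3 µg/mL × 3540 mL ÷ 50000 µg/mL = 2.995 mL
arabinose: 18.6 g/L × 3.54 L = 65.844 g
L-proline: 14.7 mmol/L × 115.1 g/mol × 3.54 L ÷ 1000 = 5.990 g
galactose: 1.5 g per 100 mL × 3540 mL ÷ 100 = 53.100 g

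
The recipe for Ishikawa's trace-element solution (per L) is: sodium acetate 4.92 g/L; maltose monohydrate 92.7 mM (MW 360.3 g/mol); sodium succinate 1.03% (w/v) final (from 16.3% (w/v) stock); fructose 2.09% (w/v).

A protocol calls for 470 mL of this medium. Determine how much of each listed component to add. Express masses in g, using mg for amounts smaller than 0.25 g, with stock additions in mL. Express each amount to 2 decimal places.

sodium acetate 2.31 g; maltose monohydrate 15.70 g; sodium succinate 29.70 mL; fructose 9.82 g

Target volume = 470 mL = 0.47 L.
sodium acetate: 4.92 g/L × 0.47 L = 2.31 g
maltose monohydrate: 92.7 mmol/L × 360.3 g/mol × 0.47 L ÷ 1000 = 15.70 g
sodium succinate: V = C2·V2/C1 = 1.03% ÷ 16.3% × 470 mL = 29.70 mL
fructose: 2.09 g per 100 mL × 470 mL ÷ 100 = 9.82 g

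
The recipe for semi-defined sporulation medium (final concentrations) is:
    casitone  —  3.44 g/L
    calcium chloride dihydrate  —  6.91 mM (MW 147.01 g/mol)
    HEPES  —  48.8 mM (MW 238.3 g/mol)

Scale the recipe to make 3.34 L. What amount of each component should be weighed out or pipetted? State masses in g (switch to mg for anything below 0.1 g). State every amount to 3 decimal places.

casitone 11.490 g; calcium chloride dihydrate 3.393 g; HEPES 38.841 g

Working volume: 3.34 L.
casitone: 3.44 g/L × 3.34 L = 11.490 g
calcium chloride dihydrate: 6.91 mmol/L × 147.01 g/mol × 3.34 L ÷ 1000 = 3.393 g
HEPES: 48.8 mmol/L × 238.3 g/mol × 3.34 L ÷ 1000 = 38.841 g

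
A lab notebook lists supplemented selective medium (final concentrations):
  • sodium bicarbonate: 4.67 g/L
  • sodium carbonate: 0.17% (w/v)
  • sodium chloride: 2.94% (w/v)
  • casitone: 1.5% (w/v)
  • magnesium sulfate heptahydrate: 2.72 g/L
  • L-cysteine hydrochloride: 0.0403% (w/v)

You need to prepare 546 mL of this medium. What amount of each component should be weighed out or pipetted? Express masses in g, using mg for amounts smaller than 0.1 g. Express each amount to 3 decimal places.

sodium bicarbonate 2.550 g; sodium carbonate 0.928 g; sodium chloride 16.052 g; casitone 8.190 g; magnesium sulfate heptahydrate 1.485 g; L-cysteine hydrochloride 0.220 g

Target volume = 546 mL = 0.546 L.
sodium bicarbonate: 4.67 g/L × 0.546 L = 2.550 g
sodium carbonate: 0.17% w/v = 1.7 g/L → 1.7 × 0.546 L = 0.928 g
sodium chloride: 2.94% w/v = 29.4 g/L → 29.4 × 0.546 L = 16.052 g
casitone: 1.5% w/v = 15 g/L → 15 × 0.546 L = 8.190 g
magnesium sulfate heptahydrate: 2.72 g/L × 0.546 L = 1.485 g
L-cysteine hydrochloride: 0.0403 g per 100 mL × 546 mL ÷ 100 = 0.220 g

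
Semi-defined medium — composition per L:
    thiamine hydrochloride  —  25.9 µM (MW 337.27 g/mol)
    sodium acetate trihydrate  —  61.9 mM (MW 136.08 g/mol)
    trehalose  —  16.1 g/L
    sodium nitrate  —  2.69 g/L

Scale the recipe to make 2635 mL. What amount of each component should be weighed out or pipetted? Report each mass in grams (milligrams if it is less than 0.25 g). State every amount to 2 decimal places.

Working volume: 2635 mL = 2.635 L.
thiamine hydrochloride: 25.9 µmol/L × 337.27 g/mol × 2.635 L ÷ 1000 = 23.02 mg
sodium acetate trihydrate: 61.9 mmol/L × 136.08 g/mol × 2.635 L ÷ 1000 = 22.20 g
trehalose: 16.1 g/L × 2.635 L = 42.42 g
sodium nitrate: 2.69 g/L × 2.635 L = 7.09 g

thiamine hydrochloride 23.02 mg; sodium acetate trihydrate 22.20 g; trehalose 42.42 g; sodium nitrate 7.09 g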